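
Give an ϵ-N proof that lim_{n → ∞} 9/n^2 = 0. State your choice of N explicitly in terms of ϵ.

Let ϵ > 0. For n ≥ 1, |9/n^2 − 0| = 9/n^2.
9/n^2 < ϵ ⇔ n^2 > 9/ϵ ⇔ n > (9/ϵ)^{1/2}.
Take N = (9/ϵ)^{1/2}. Then n > N implies 9/n^2 < ϵ.

N = (9/ϵ)^{1/2}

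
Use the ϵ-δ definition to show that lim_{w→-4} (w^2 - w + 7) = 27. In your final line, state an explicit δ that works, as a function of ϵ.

δ = min(1, ϵ/10)

Let ϵ > 0. We want δ > 0 such that 0 < |w + 4| < δ implies |(w^2 - w + 7) − 27| < ϵ.
(w^2 - w + 7) − 27 = w^2 - w - 20 = (w + 4)(w - 5).
So |(w^2 - w + 7) − 27| = |w + 4|·|w - 5|.
Require δ ≤ 1. Then |w + 4| < 1 gives |w| < 5, and by the triangle inequality |w - 5| ≤ 5 + 5 = 10.
Hence |(w^2 - w + 7) − 27| ≤ 10|w + 4| < ϵ provided |w + 4| < ϵ/10.
Take δ = min(1, ϵ/10). Then 0 < |w + 4| < δ gives both |w + 4| < 1 and |w + 4| < ϵ/10, so |(w^2 - w + 7) − 27| < ϵ.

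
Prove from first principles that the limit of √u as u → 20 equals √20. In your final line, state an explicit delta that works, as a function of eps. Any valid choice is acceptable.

delta = min(20, √20·eps)

Suppose eps > 0. We want delta > 0 such that 0 < |u − 20| < delta implies |√u − √20| < eps.
Multiplying by the conjugate, |√u − √20| = |u − 20|/(√u + √20).
Restrict delta ≤ 20 so that |u − 20| < 20 forces u > 0, and then √u + √20 > √20.
Hence |√u − √20| < |u − 20|/√20, which is < eps once |u − 20| < √20·eps.
Take delta = min(20, √20·eps). If 0 < |u − 20| < delta then u > 0 and |√u − √20| < |u − 20|/√20 < eps.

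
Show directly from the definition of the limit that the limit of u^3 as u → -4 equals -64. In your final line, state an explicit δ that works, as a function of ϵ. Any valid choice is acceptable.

Let ϵ > 0. We seek δ > 0 with 0 < |u + 4| < δ ⇒ |u^3 + 64| < ϵ.
Factor: u^3 + 64 = (u + 4)(u^2 - 4u + 16), so |u^3 + 64| = |u + 4|·|u^2 - 4u + 16|.
Impose δ ≤ 1 so that |u| < 5; then |u^2 - 4u + 16| ≤ 61.
Hence |u^3 + 64| ≤ 61|u + 4|, which is < ϵ once |u + 4| < ϵ/61.
Take δ = min(1, ϵ/61). If 0 < |u + 4| < δ then both bounds hold and |u^3 + 64| ≤ 61|u + 4| < 61·(ϵ/61) = ϵ.

δ = min(1, ϵ/61)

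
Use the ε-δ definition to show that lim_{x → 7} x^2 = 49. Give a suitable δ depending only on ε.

δ = min(1, ε/15)

Let ε > 0 be given. We seek δ > 0 with 0 < |x − 7| < δ ⇒ |x^2 − 49| < ε.
Factor: x^2 − 49 = (x − 7)(x + 7), so |x^2 − 49| = |x − 7|·|x + 7|.
Impose δ ≤ 1 so that |x| < 8; then |x + 7| ≤ 15.
Hence |x^2 − 49| ≤ 15|x − 7|, which is < ε once |x − 7| < ε/15.
Take δ = min(1, ε/15). If 0 < |x − 7| < δ then both bounds hold and |x^2 − 49| ≤ 15|x − 7| < 15·(ε/15) = ε.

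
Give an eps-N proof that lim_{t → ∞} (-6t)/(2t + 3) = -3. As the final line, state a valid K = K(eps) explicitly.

Let eps > 0. We seek K > 0 such that t > K implies |(-6t)/(2t + 3) + 3| < eps.
(-6t)/(2t + 3) + 3 = (2(-6t) − (-6)(2t + 3)) / (2(2t + 3)) = 18/(2(2t + 3)).
For t > 0 we have 2t + 3 > 2t, so |(-6t)/(2t + 3) + 3| = 18/(2(2t + 3)) < 18/(2·2t) = (9/2)/t.
Thus |(-6t)/(2t + 3) + 3| < eps whenever t > (9/2)/eps.
Take K = (9/2)/eps. If t > K then |(-6t)/(2t + 3) + 3| < (9/2)/t < eps.

K = (9/2)/eps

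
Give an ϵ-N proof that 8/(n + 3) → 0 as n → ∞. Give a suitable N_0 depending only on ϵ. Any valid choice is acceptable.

Let ϵ > 0. For n ≥ 1, |8/(n + 3) − 0| = 8/(n + 3) ≤ 8/n.
We need 8/n < ϵ, i.e. n > 8/ϵ.
Take N_0 = 8/ϵ. If n > N_0 then |8/(n + 3)| ≤ 8/n < ϵ.

N_0 = 8/ϵ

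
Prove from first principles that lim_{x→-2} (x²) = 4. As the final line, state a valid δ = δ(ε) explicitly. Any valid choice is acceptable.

δ = min(1, ε/5)

Let ε > 0 be given. We seek δ > 0 with 0 < |x + 2| < δ ⇒ |x² − 4| < ε.
Factor: x² − 4 = (x + 2)(x - 2), so |x² − 4| = |x + 2|·|x - 2|.
Restrict δ ≤ 1. Then |x + 2| < 1 gives |x| < 3, so by the triangle inequality |x - 2| ≤ 3 + 2 = 5.
Hence |x² − 4| ≤ 5|x + 2|, which is < ε once |x + 2| < ε/5.
Take δ = min(1, ε/5). If 0 < |x + 2| < δ then both bounds hold and |x² − 4| ≤ 5|x + 2| < 5·(ε/5) = ε.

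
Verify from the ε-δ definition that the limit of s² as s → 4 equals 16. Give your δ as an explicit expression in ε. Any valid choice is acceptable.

δ = min(2, ε/10)

Let ε > 0 be given. We seek δ > 0 with 0 < |s − 4| < δ ⇒ |s² − 16| < ε.
Factor: s² − 16 = (s − 4)(s + 4), so |s² − 16| = |s − 4|·|s + 4|.
Impose δ ≤ 2 so that |s| < 6; then |s + 4| ≤ 10.
Hence |s² − 16| ≤ 10|s − 4|, which is < ε once |s − 4| < ε/10.
Take δ = min(2, ε/10). If 0 < |s − 4| < δ then both bounds hold and |s² − 16| ≤ 10|s − 4| < 10·(ε/10) = ε.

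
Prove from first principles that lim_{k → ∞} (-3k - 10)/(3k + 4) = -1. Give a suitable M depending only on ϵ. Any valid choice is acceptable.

M = 2/ϵ

Fix ϵ > 0. For k ≥ 1, |(-3k - 10)/(3k + 4) + 1| = |-18|/(3(3k + 4)) = 18/(3(3k + 4)).
Since 3k + 4 ≥ 3k for k ≥ 1, this is ≤ 18/(3·3k) = 2/k.
So |(-3k - 10)/(3k + 4) + 1| < ϵ whenever k > 2/ϵ.
Take M = 2/ϵ. If k > M then |(-3k - 10)/(3k + 4) + 1| ≤ 2/k < ϵ.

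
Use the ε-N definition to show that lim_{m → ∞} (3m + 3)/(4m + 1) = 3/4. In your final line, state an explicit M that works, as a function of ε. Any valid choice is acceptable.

Let ε > 0 be given. For m ≥ 1, |(3m + 3)/(4m + 1) − (3/4)| = |9|/(4(4m + 1)) = 9/(4(4m + 1)).
Since 4m + 1 ≥ 4m for m ≥ 1, this is ≤ 9/(4·4m) = (9/16)/m.
So |(3m + 3)/(4m + 1) − (3/4)| < ε whenever m > (9/16)/ε.
Take M = (9/16)/ε. If m > M then |(3m + 3)/(4m + 1) − (3/4)| ≤ (9/16)/m < ε.

M = (9/16)/ε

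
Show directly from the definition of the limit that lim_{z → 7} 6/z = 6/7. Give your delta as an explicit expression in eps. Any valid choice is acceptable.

delta = min(7/2, (49/12)eps)

Suppose eps > 0. We seek delta > 0 such that 0 < |z − 7| < delta implies |6/z − (6/7)| < eps.
|6/z − (6/7)| = 6·|7 − z|/(7·|z|) = 6|z − 7|/(7|z|).
Require delta ≤ 7/2 so that |z| > 7 − 7/2 = 7/2, hence 7|z| > 49/2.
Then |6/z − (6/7)| < 6|z − 7|/(49/2), which is < eps when |z − 7| < (49/12)eps.
Take delta = min(7/2, (49/12)eps). Then 0 < |z − 7| < delta gives both |z − 7| < 7/2 and |z − 7| < (49/12)eps, so |6/z − (6/7)| < eps.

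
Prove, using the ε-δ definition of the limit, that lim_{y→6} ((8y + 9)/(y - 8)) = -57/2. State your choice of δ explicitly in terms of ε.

Let ε > 0. We want δ > 0 with 0 < |y − 6| < δ ⇒ |(8y + 9)/(y - 8) + 57/2| < ε.
Combining over a common denominator, (8y + 9)/(y - 8) + 57/2 = [(8y + 9)·(-2) − 57·(y - 8)] / [(-2)·(y - 8)] = -73(y − 6) / ((-2)(y - 8)).
So |(8y + 9)/(y - 8) + 57/2| = 73|y − 6| / (2·|y − 8|).
Require δ ≤ 1, so |y − 8| ≥ |-2| − |y − 6| > 2 − 1 = 1.
Hence |(8y + 9)/(y - 8) + 57/2| < 73|y − 6|/(2·1) = (73/2)|y − 6|, which is < ε once |y − 6| < (2/73)ε.
Take δ = min(1, (2/73)ε). Then 0 < |y − 6| < δ forces both bounds, so |(8y + 9)/(y - 8) + 57/2| < ε.

δ = min(1, (2/73)ε)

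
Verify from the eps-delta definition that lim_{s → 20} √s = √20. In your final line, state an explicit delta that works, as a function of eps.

Suppose eps > 0. We want delta > 0 such that 0 < |s − 20| < delta implies |√s − √20| < eps.
Rationalise: √s − √20 = (s − 20)/(√s + √20), so |√s − √20| = |s − 20|/(√s + √20).
Restrict delta ≤ 20 so that |s − 20| < 20 forces s > 0, and then √s + √20 > √20.
Hence |√s − √20| < |s − 20|/√20, which is < eps once |s − 20| < √20·eps.
Take delta = min(20, √20·eps). If 0 < |s − 20| < delta then s > 0 and |√s − √20| < |s − 20|/√20 < eps.

delta = min(20, √20·eps)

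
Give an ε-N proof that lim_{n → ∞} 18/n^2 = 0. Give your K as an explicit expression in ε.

Fix ε > 0. For n ≥ 1, |18/n^2 − 0| = 18/n^2.
18/n^2 < ε ⇔ n^2 > 18/ε ⇔ n > (18/ε)^{1/2}.
Take K = (18/ε)^{1/2}. Then n > K implies 18/n^2 < ε.

K = (18/ε)^{1/2}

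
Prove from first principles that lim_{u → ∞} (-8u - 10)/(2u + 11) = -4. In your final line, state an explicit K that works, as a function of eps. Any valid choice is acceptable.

Let eps > 0 be given. We seek K > 0 such that u > K implies |(-8u - 10)/(2u + 11) + 4| < eps.
(-8u - 10)/(2u + 11) + 4 = (2(-8u - 10) − (-8)(2u + 11)) / (2(2u + 11)) = 68/(2(2u + 11)).
For u > 0 we have 2u + 11 > 2u, so |(-8u - 10)/(2u + 11) + 4| = 68/(2(2u + 11)) < 68/(2·2u) = 17/u.
Thus |(-8u - 10)/(2u + 11) + 4| < eps whenever u > 17/eps.
Take K = 17/eps. If u > K then |(-8u - 10)/(2u + 11) + 4| < 17/u < eps.

K = 17/eps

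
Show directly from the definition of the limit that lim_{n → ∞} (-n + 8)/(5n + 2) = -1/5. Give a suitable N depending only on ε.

N = (42/25)/ε

Let ε > 0 be given. For n ≥ 1, |(-n + 8)/(5n + 2) + 1/5| = |42|/(5(5n + 2)) = 42/(5(5n + 2)).
Since 5n + 2 ≥ 5n for n ≥ 1, this is ≤ 42/(5·5n) = (42/25)/n.
So |(-n + 8)/(5n + 2) + 1/5| < ε whenever n > (42/25)/ε.
Take N = (42/25)/ε. If n > N then |(-n + 8)/(5n + 2) + 1/5| ≤ (42/25)/n < ε.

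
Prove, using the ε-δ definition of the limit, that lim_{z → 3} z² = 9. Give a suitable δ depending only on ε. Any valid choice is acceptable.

Suppose ε > 0. We seek δ > 0 with 0 < |z − 3| < δ ⇒ |z² − 9| < ε.
Factor: z² − 9 = (z − 3)(z + 3), so |z² − 9| = |z − 3|·|z + 3|.
Restrict δ ≤ 1. Then |z − 3| < 1 gives |z| < 4, so by the triangle inequality |z + 3| ≤ 4 + 3 = 7.
Hence |z² − 9| ≤ 7|z − 3|, which is < ε once |z − 3| < ε/7.
Take δ = min(1, ε/7). If 0 < |z − 3| < δ then both bounds hold and |z² − 9| ≤ 7|z − 3| < 7·(ε/7) = ε.

δ = min(1, ε/7)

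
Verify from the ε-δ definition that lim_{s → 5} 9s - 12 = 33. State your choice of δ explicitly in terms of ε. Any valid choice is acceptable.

Let ε > 0 be given. We need δ > 0 so that 0 < |s − 5| < δ implies |(9s - 12) − 33| < ε.
|(9s - 12) − 33| = |9s - 45| = 9|s − 5|.
So 9|s − 5| < ε exactly when |s − 5| < ε/9.
Choosing δ = ε/9 gives |(9s - 12) − 33| = 9|s − 5| < ε whenever |s − 5| < δ.

δ = ε/9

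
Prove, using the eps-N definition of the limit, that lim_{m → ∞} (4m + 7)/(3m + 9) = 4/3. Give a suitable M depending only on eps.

M = (5/3)/eps

Let eps > 0. For m ≥ 1, |(4m + 7)/(3m + 9) − (4/3)| = |-15|/(3(3m + 9)) = 15/(3(3m + 9)).
Since 3m + 9 ≥ 3m for m ≥ 1, this is ≤ 15/(3·3m) = (5/3)/m.
So |(4m + 7)/(3m + 9) − (4/3)| < eps whenever m > (5/3)/eps.
Take M = (5/3)/eps. If m > M then |(4m + 7)/(3m + 9) − (4/3)| ≤ (5/3)/m < eps.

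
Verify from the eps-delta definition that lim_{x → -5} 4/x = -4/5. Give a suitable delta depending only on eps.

Fix eps > 0. We seek delta > 0 such that 0 < |x + 5| < delta implies |4/x + 4/5| < eps.
|4/x + 4/5| = 4·|-5 − x|/(5·|x|) = 4|x + 5|/(5|x|).
Require delta ≤ 5/2 so that |x| > 5 − 5/2 = 5/2, hence 5|x| > 25/2.
Then |4/x + 4/5| < 4|x + 5|/(25/2), which is < eps when |x + 5| < (25/8)eps.
Take delta = min(5/2, (25/8)eps). Then 0 < |x + 5| < delta gives both |x + 5| < 5/2 and |x + 5| < (25/8)eps, so |4/x + 4/5| < eps.

delta = min(5/2, (25/8)eps)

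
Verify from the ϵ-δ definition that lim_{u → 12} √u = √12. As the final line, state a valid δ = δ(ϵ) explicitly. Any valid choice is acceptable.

Let ϵ > 0 be given. We want δ > 0 such that 0 < |u − 12| < δ implies |√u − √12| < ϵ.
Rationalise: √u − √12 = (u − 12)/(√u + √12), so |√u − √12| = |u − 12|/(√u + √12).
Restrict δ ≤ 12 so that |u − 12| < 12 forces u > 0, and then √u + √12 > √12.
Hence |√u − √12| < |u − 12|/√12, which is < ϵ once |u − 12| < √12·ϵ.
Take δ = min(12, √12·ϵ). If 0 < |u − 12| < δ then u > 0 and |√u − √12| < |u − 12|/√12 < ϵ.

δ = min(12, √12·ϵ)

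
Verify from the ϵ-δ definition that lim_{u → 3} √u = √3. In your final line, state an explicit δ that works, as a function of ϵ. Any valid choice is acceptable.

δ = min(3, √3·ϵ)

Let ϵ > 0. We want δ > 0 such that 0 < |u − 3| < δ implies |√u − √3| < ϵ.
Multiplying by the conjugate, |√u − √3| = |u − 3|/(√u + √3).
Restrict δ ≤ 3 so that |u − 3| < 3 forces u > 0, and then √u + √3 > √3.
Hence |√u − √3| < |u − 3|/√3, which is < ϵ once |u − 3| < √3·ϵ.
Take δ = min(3, √3·ϵ). If 0 < |u − 3| < δ then u > 0 and |√u − √3| < |u − 3|/√3 < ϵ.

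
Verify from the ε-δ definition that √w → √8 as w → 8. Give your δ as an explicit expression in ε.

Fix ε > 0. We want δ > 0 such that 0 < |w − 8| < δ implies |√w − √8| < ε.
Multiplying by the conjugate, |√w − √8| = |w − 8|/(√w + √8).
Restrict δ ≤ 8 so that |w − 8| < 8 forces w > 0, and then √w + √8 > √8.
Hence |√w − √8| < |w − 8|/√8, which is < ε once |w − 8| < √8·ε.
Take δ = min(8, √8·ε). If 0 < |w − 8| < δ then w > 0 and |√w − √8| < |w − 8|/√8 < ε.

δ = min(8, √8·ε)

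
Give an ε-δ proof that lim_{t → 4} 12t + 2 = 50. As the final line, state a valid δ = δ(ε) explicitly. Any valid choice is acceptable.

δ = ε/12

Let ε > 0 be given. We need δ > 0 so that 0 < |t − 4| < δ implies |(12t + 2) − 50| < ε.
Since (12t + 2) − 50 = 12(t − 4), we have |(12t + 2) − 50| = 12|t − 4|.
Thus it suffices that |t − 4| < ε/12.
Choosing δ = ε/12 gives |(12t + 2) − 50| = 12|t − 4| < ε whenever |t − 4| < δ.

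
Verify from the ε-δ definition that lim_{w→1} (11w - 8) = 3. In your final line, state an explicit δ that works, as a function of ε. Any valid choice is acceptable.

Fix ε > 0. We need δ > 0 so that 0 < |w − 1| < δ implies |(11w - 8) − 3| < ε.
Since (11w - 8) − 3 = 11(w − 1), we have |(11w - 8) − 3| = 11|w − 1|.
So 11|w − 1| < ε exactly when |w − 1| < ε/11.
Choosing δ = ε/11 gives |(11w - 8) − 3| = 11|w − 1| < ε whenever |w − 1| < δ.

δ = ε/11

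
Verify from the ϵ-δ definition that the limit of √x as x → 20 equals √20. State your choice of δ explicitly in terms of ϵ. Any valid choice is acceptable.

Let ϵ > 0 be given. We want δ > 0 such that 0 < |x − 20| < δ implies |√x − √20| < ϵ.
Rationalise: √x − √20 = (x − 20)/(√x + √20), so |√x − √20| = |x − 20|/(√x + √20).
Restrict δ ≤ 20 so that |x − 20| < 20 forces x > 0, and then √x + √20 > √20.
Hence |√x − √20| < |x − 20|/√20, which is < ϵ once |x − 20| < √20·ϵ.
Take δ = min(20, √20·ϵ). If 0 < |x − 20| < δ then x > 0 and |√x − √20| < |x − 20|/√20 < ϵ.

δ = min(20, √20·ϵ)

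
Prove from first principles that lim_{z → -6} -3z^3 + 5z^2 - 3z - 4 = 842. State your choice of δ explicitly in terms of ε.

δ = min(1, ε/449)

Fix ε > 0. We want δ > 0 such that 0 < |z + 6| < δ implies |(-3z^3 + 5z^2 - 3z - 4) − 842| < ε.
(-3z^3 + 5z^2 - 3z - 4) − 842 = -3z^3 + 5z^2 - 3z - 846 = (z + 6)(-3z^2 + 23z - 141).
So |(-3z^3 + 5z^2 - 3z - 4) − 842| = |z + 6|·|-3z^2 + 23z - 141|.
Assume first that |z + 6| < 1, so |z| < 7. Then |-3z^2 + 23z - 141| ≤ 3·7^2 + 23·7 + 141 = 449.
Hence |(-3z^3 + 5z^2 - 3z - 4) − 842| ≤ 449|z + 6| < ε provided |z + 6| < ε/449.
Choosing δ = min(1, ε/449) ensures both conditions, hence |(-3z^3 + 5z^2 - 3z - 4) − 842| < ε.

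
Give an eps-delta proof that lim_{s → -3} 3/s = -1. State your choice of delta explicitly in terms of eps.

Suppose eps > 0. We seek delta > 0 such that 0 < |s + 3| < delta implies |3/s + 1| < eps.
|3/s + 1| = 3·|-3 − s|/(3·|s|) = 3|s + 3|/(3|s|).
Restrict delta ≤ 3/2. Then |s + 3| < 3/2 gives |s| > 3/2, so 3|s| > 9/2.
Then |3/s + 1| < 3|s + 3|/(9/2), which is < eps when |s + 3| < (3/2)eps.
Take delta = min(3/2, (3/2)eps). Then 0 < |s + 3| < delta gives both |s + 3| < 3/2 and |s + 3| < (3/2)eps, so |3/s + 1| < eps.

delta = min(3/2, (3/2)eps)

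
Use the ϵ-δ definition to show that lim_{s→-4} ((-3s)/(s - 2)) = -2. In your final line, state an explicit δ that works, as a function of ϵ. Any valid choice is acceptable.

δ = min(3, 3ϵ)

Suppose ϵ > 0. We want δ > 0 with 0 < |s + 4| < δ ⇒ |(-3s)/(s - 2) + 2| < ϵ.
Combining over a common denominator, (-3s)/(s - 2) + 2 = [(-3s)·(-6) − 12·(s - 2)] / [(-6)·(s - 2)] = 6(s + 4) / ((-6)(s - 2)).
So |(-3s)/(s - 2) + 2| = 6|s + 4| / (6·|s − 2|).
Require δ ≤ 3, so |s − 2| ≥ |-6| − |s + 4| > 6 − 3 = 3.
Hence |(-3s)/(s - 2) + 2| < 6|s + 4|/(6·3) = (1/3)|s + 4|, which is < ϵ once |s + 4| < 3ϵ.
Take δ = min(3, 3ϵ). Then 0 < |s + 4| < δ forces both bounds, so |(-3s)/(s - 2) + 2| < ϵ.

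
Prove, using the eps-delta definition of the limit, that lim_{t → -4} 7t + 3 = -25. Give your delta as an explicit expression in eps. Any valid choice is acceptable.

Suppose eps > 0. We need delta > 0 so that 0 < |t + 4| < delta implies |(7t + 3) + 25| < eps.
|(7t + 3) + 25| = |7t + 28| = 7|t + 4|.
Thus it suffices that |t + 4| < eps/7.
Choosing delta = eps/7 gives |(7t + 3) + 25| = 7|t + 4| < eps whenever |t + 4| < delta.

delta = eps/7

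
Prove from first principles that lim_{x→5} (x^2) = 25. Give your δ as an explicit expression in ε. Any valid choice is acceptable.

Fix ε > 0. We seek δ > 0 with 0 < |x − 5| < δ ⇒ |x^2 − 25| < ε.
Factor: x^2 − 25 = (x − 5)(x + 5), so |x^2 − 25| = |x − 5|·|x + 5|.
Impose δ ≤ 1 so that |x| < 6; then |x + 5| ≤ 11.
Hence |x^2 − 25| ≤ 11|x − 5|, which is < ε once |x − 5| < ε/11.
Take δ = min(1, ε/11). If 0 < |x − 5| < δ then both bounds hold and |x^2 − 25| ≤ 11|x − 5| < 11·(ε/11) = ε.

δ = min(1, ε/11)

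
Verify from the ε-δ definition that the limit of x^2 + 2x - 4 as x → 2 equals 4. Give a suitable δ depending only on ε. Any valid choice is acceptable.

δ = min(2, ε/8)

Fix ε > 0. We want δ > 0 such that 0 < |x − 2| < δ implies |(x^2 + 2x - 4) − 4| < ε.
(x^2 + 2x - 4) − 4 = x^2 + 2x - 8 = (x − 2)(x + 4).
So |(x^2 + 2x - 4) − 4| = |x − 2|·|x + 4|.
Require δ ≤ 2. Then |x − 2| < 2 gives |x| < 4, and by the triangle inequality |x + 4| ≤ 4 + 4 = 8.
Hence |(x^2 + 2x - 4) − 4| ≤ 8|x − 2| < ε provided |x − 2| < ε/8.
Choosing δ = min(2, ε/8) ensures both conditions, hence |(x^2 + 2x - 4) − 4| < ε.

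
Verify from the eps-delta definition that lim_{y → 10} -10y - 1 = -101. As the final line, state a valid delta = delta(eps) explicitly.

delta = eps/10

Suppose eps > 0. We need delta > 0 so that 0 < |y − 10| < delta implies |(-10y - 1) + 101| < eps.
Since (-10y - 1) + 101 = -10(y − 10), we have |(-10y - 1) + 101| = 10|y − 10|.
Thus it suffices that |y − 10| < eps/10.
Take delta = eps/10. If 0 < |y − 10| < delta then |(-10y - 1) + 101| = 10|y − 10| < 10·(eps/10) = eps.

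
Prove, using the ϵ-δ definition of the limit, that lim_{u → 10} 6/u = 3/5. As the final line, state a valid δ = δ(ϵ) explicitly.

Fix ϵ > 0. We seek δ > 0 such that 0 < |u − 10| < δ implies |6/u − (3/5)| < ϵ.
|6/u − (3/5)| = 6·|10 − u|/(10·|u|) = 6|u − 10|/(10|u|).
Restrict δ ≤ 5. Then |u − 10| < 5 gives |u| > 5, so 10|u| > 50.
Then |6/u − (3/5)| < 6|u − 10|/50, which is < ϵ when |u − 10| < (25/3)ϵ.
Take δ = min(5, (25/3)ϵ). Then 0 < |u − 10| < δ gives both |u − 10| < 5 and |u − 10| < (25/3)ϵ, so |6/u − (3/5)| < ϵ.

δ = min(5, (25/3)ϵ)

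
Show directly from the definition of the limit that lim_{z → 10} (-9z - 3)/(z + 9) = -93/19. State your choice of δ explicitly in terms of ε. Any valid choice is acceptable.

Let ε > 0 be given. We want δ > 0 with 0 < |z − 10| < δ ⇒ |(-9z - 3)/(z + 9) + 93/19| < ε.
Combining over a common denominator, (-9z - 3)/(z + 9) + 93/19 = [(-9z - 3)·19 − (-93)·(z + 9)] / [19·(z + 9)] = -78(z − 10) / (19(z + 9)).
So |(-9z - 3)/(z + 9) + 93/19| = 78|z − 10| / (19·|z + 9|).
Require δ ≤ 19/2, so |z + 9| ≥ |19| − |z − 10| > 19 − 19/2 = 19/2.
Hence |(-9z - 3)/(z + 9) + 93/19| < 78|z − 10|/(19·(19/2)) = (156/361)|z − 10|, which is < ε once |z − 10| < (361/156)ε.
Take δ = min(19/2, (361/156)ε). Then 0 < |z − 10| < δ forces both bounds, so |(-9z - 3)/(z + 9) + 93/19| < ε.

δ = min(19/2, (361/156)ε)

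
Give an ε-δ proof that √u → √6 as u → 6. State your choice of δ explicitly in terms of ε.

Fix ε > 0. We want δ > 0 such that 0 < |u − 6| < δ implies |√u − √6| < ε.
Multiplying by the conjugate, |√u − √6| = |u − 6|/(√u + √6).
Restrict δ ≤ 6 so that |u − 6| < 6 forces u > 0, and then √u + √6 > √6.
Hence |√u − √6| < |u − 6|/√6, which is < ε once |u − 6| < √6·ε.
Take δ = min(6, √6·ε). If 0 < |u − 6| < δ then u > 0 and |√u − √6| < |u − 6|/√6 < ε.

δ = min(6, √6·ε)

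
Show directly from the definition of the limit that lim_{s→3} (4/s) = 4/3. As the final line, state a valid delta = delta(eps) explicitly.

delta = min(3/2, (9/8)eps)

Let eps > 0 be given. We seek delta > 0 such that 0 < |s − 3| < delta implies |4/s − (4/3)| < eps.
|4/s − (4/3)| = 4·|3 − s|/(3·|s|) = 4|s − 3|/(3|s|).
Require delta ≤ 3/2 so that |s| > 3 − 3/2 = 3/2, hence 3|s| > 9/2.
Then |4/s − (4/3)| < 4|s − 3|/(9/2), which is < eps when |s − 3| < (9/8)eps.
Take delta = min(3/2, (9/8)eps). Then 0 < |s − 3| < delta gives both |s − 3| < 3/2 and |s − 3| < (9/8)eps, so |4/s − (4/3)| < eps.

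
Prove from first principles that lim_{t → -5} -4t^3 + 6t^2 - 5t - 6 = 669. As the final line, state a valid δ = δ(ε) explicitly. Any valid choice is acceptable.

δ = min(2, ε/513)

Fix ε > 0. We want δ > 0 such that 0 < |t + 5| < δ implies |(-4t^3 + 6t^2 - 5t - 6) − 669| < ε.
(-4t^3 + 6t^2 - 5t - 6) − 669 = -4t^3 + 6t^2 - 5t - 675 = (t + 5)(-4t^2 + 26t - 135).
So |(-4t^3 + 6t^2 - 5t - 6) − 669| = |t + 5|·|-4t^2 + 26t - 135|.
Assume first that |t + 5| < 2, so |t| < 7. Then |-4t^2 + 26t - 135| ≤ 4·7^2 + 26·7 + 135 = 513.
Hence |(-4t^3 + 6t^2 - 5t - 6) − 669| ≤ 513|t + 5| < ε provided |t + 5| < ε/513.
Take δ = min(2, ε/513). Then 0 < |t + 5| < δ gives both |t + 5| < 2 and |t + 5| < ε/513, so |(-4t^3 + 6t^2 - 5t - 6) − 669| < ε.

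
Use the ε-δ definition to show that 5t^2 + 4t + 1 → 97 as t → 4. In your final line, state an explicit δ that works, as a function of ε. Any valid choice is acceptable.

Fix ε > 0. We want δ > 0 such that 0 < |t − 4| < δ implies |(5t^2 + 4t + 1) − 97| < ε.
(5t^2 + 4t + 1) − 97 = 5t^2 + 4t - 96 = (t − 4)(5t + 24).
So |(5t^2 + 4t + 1) − 97| = |t − 4|·|5t + 24|.
Assume first that |t − 4| < 1, so |t| < 5. Then |5t + 24| ≤ 5·5 + 24 = 49.
Hence |(5t^2 + 4t + 1) − 97| ≤ 49|t − 4| < ε provided |t − 4| < ε/49.
Take δ = min(1, ε/49). Then 0 < |t − 4| < δ gives both |t − 4| < 1 and |t − 4| < ε/49, so |(5t^2 + 4t + 1) − 97| < ε.

δ = min(1, ε/49)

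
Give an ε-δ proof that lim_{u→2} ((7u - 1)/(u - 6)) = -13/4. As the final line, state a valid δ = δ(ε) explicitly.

δ = min(2, (8/41)ε)

Suppose ε > 0. We want δ > 0 with 0 < |u − 2| < δ ⇒ |(7u - 1)/(u - 6) + 13/4| < ε.
Combining over a common denominator, (7u - 1)/(u - 6) + 13/4 = [(7u - 1)·(-4) − 13·(u - 6)] / [(-4)·(u - 6)] = -41(u − 2) / ((-4)(u - 6)).
So |(7u - 1)/(u - 6) + 13/4| = 41|u − 2| / (4·|u − 6|).
Require δ ≤ 2, so |u − 6| ≥ |-4| − |u − 2| > 4 − 2 = 2.
Hence |(7u - 1)/(u - 6) + 13/4| < 41|u − 2|/(4·2) = (41/8)|u − 2|, which is < ε once |u − 2| < (8/41)ε.
Take δ = min(2, (8/41)ε). Then 0 < |u − 2| < δ forces both bounds, so |(7u - 1)/(u - 6) + 13/4| < ε.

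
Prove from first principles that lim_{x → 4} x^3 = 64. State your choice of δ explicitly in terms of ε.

δ = min(2, ε/76)

Let ε > 0 be given. We seek δ > 0 with 0 < |x − 4| < δ ⇒ |x^3 − 64| < ε.
Factor: x^3 − 64 = (x − 4)(x^2 + 4x + 16), so |x^3 − 64| = |x − 4|·|x^2 + 4x + 16|.
Impose δ ≤ 2 so that |x| < 6; then |x^2 + 4x + 16| ≤ 76.
Hence |x^3 − 64| ≤ 76|x − 4|, which is < ε once |x − 4| < ε/76.
Take δ = min(2, ε/76). If 0 < |x − 4| < δ then both bounds hold and |x^3 − 64| ≤ 76|x − 4| < 76·(ε/76) = ε.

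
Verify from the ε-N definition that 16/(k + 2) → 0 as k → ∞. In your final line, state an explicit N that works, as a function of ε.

Let ε > 0. For k ≥ 1, |16/(k + 2) − 0| = 16/(k + 2) ≤ 16/k.
We need 16/k < ε, i.e. k > 16/ε.
Take N = 16/ε. If k > N then |16/(k + 2)| ≤ 16/k < ε.

N = 16/ε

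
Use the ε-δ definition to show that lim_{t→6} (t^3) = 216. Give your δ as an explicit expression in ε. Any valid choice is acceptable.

δ = min(2, ε/148)

Suppose ε > 0. We seek δ > 0 with 0 < |t − 6| < δ ⇒ |t^3 − 216| < ε.
Factor: t^3 − 216 = (t − 6)(t^2 + 6t + 36), so |t^3 − 216| = |t − 6|·|t^2 + 6t + 36|.
Restrict δ ≤ 2. Then |t − 6| < 2 gives |t| < 8, so by the triangle inequality |t^2 + 6t + 36| ≤ 8^2 + 6·8 + 36 = 148.
Hence |t^3 − 216| ≤ 148|t − 6|, which is < ε once |t − 6| < ε/148.
Take δ = min(2, ε/148). If 0 < |t − 6| < δ then both bounds hold and |t^3 − 216| ≤ 148|t − 6| < 148·(ε/148) = ε.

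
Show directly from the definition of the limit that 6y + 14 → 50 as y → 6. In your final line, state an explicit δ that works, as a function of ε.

δ = ε/6

Fix ε > 0. We need δ > 0 so that 0 < |y − 6| < δ implies |(6y + 14) − 50| < ε.
Since (6y + 14) − 50 = 6(y − 6), we have |(6y + 14) − 50| = 6|y − 6|.
Thus it suffices that |y − 6| < ε/6.
Choosing δ = ε/6 gives |(6y + 14) − 50| = 6|y − 6| < ε whenever |y − 6| < δ.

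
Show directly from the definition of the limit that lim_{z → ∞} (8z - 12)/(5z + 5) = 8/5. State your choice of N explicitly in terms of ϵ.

N = 4/ϵ

Suppose ϵ > 0. We seek N > 0 such that z > N implies |(8z - 12)/(5z + 5) − (8/5)| < ϵ.
(8z - 12)/(5z + 5) − (8/5) = (5(8z - 12) − 8(5z + 5)) / (5(5z + 5)) = -100/(5(5z + 5)).
For z > 0 we have 5z + 5 > 5z, so |(8z - 12)/(5z + 5) − (8/5)| = 100/(5(5z + 5)) < 100/(5·5z) = 4/z.
Thus |(8z - 12)/(5z + 5) − (8/5)| < ϵ whenever z > 4/ϵ.
Take N = 4/ϵ. If z > N then |(8z - 12)/(5z + 5) − (8/5)| < 4/z < ϵ.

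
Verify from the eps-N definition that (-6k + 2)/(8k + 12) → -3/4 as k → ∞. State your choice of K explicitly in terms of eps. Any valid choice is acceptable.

K = (11/8)/eps

Let eps > 0 be given. For k ≥ 1, |(-6k + 2)/(8k + 12) + 3/4| = |88|/(8(8k + 12)) = 88/(8(8k + 12)).
Since 8k + 12 ≥ 8k for k ≥ 1, this is ≤ 88/(8·8k) = (11/8)/k.
So |(-6k + 2)/(8k + 12) + 3/4| < eps whenever k > (11/8)/eps.
Take K = (11/8)/eps. If k > K then |(-6k + 2)/(8k + 12) + 3/4| ≤ (11/8)/k < eps.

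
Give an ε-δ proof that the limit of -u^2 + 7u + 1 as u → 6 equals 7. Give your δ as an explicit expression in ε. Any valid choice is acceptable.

Suppose ε > 0. We want δ > 0 such that 0 < |u − 6| < δ implies |(-u^2 + 7u + 1) − 7| < ε.
(-u^2 + 7u + 1) − 7 = -u^2 + 7u - 6 = (u − 6)(-u + 1).
So |(-u^2 + 7u + 1) − 7| = |u − 6|·|-u + 1|.
Require δ ≤ 1. Then |u − 6| < 1 gives |u| < 7, and by the triangle inequality |-u + 1| ≤ 7 + 1 = 8.
Hence |(-u^2 + 7u + 1) − 7| ≤ 8|u − 6| < ε provided |u − 6| < ε/8.
Take δ = min(1, ε/8). Then 0 < |u − 6| < δ gives both |u − 6| < 1 and |u − 6| < ε/8, so |(-u^2 + 7u + 1) − 7| < ε.

δ = min(1, ε/8)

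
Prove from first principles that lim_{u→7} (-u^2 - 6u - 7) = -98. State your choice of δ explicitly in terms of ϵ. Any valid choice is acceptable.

Let ϵ > 0. We want δ > 0 such that 0 < |u − 7| < δ implies |(-u^2 - 6u - 7) + 98| < ϵ.
(-u^2 - 6u - 7) + 98 = -u^2 - 6u + 91 = (u − 7)(-u - 13).
So |(-u^2 - 6u - 7) + 98| = |u − 7|·|-u - 13|.
Assume first that |u − 7| < 1, so |u| < 8. Then |-u - 13| ≤ 8 + 13 = 21.
Hence |(-u^2 - 6u - 7) + 98| ≤ 21|u − 7| < ϵ provided |u − 7| < ϵ/21.
Take δ = min(1, ϵ/21). Then 0 < |u − 7| < δ gives both |u − 7| < 1 and |u − 7| < ϵ/21, so |(-u^2 - 6u - 7) + 98| < ϵ.

δ = min(1, ϵ/21)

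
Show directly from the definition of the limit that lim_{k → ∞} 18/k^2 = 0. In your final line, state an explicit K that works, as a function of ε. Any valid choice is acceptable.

Fix ε > 0. For k ≥ 1, |18/k^2 − 0| = 18/k^2.
18/k^2 < ε ⇔ k^2 > 18/ε ⇔ k > (18/ε)^{1/2}.
Take K = (18/ε)^{1/2}. Then k > K implies 18/k^2 < ε.

K = (18/ε)^{1/2}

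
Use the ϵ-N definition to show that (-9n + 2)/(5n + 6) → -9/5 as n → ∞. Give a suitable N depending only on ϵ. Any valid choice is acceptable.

Fix ϵ > 0. For n ≥ 1, |(-9n + 2)/(5n + 6) + 9/5| = |64|/(5(5n + 6)) = 64/(5(5n + 6)).
Since 5n + 6 ≥ 5n for n ≥ 1, this is ≤ 64/(5·5n) = (64/25)/n.
So |(-9n + 2)/(5n + 6) + 9/5| < ϵ whenever n > (64/25)/ϵ.
Take N = (64/25)/ϵ. If n > N then |(-9n + 2)/(5n + 6) + 9/5| ≤ (64/25)/n < ϵ.

N = (64/25)/ϵ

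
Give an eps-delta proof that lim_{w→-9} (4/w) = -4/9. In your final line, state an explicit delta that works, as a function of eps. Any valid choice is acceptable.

delta = min(9/2, (81/8)eps)

Fix eps > 0. We seek delta > 0 such that 0 < |w + 9| < delta implies |4/w + 4/9| < eps.
|4/w + 4/9| = 4·|-9 − w|/(9·|w|) = 4|w + 9|/(9|w|).
Restrict delta ≤ 9/2. Then |w + 9| < 9/2 gives |w| > 9/2, so 9|w| > 81/2.
Then |4/w + 4/9| < 4|w + 9|/(81/2), which is < eps when |w + 9| < (81/8)eps.
Take delta = min(9/2, (81/8)eps). Then 0 < |w + 9| < delta gives both |w + 9| < 9/2 and |w + 9| < (81/8)eps, so |4/w + 4/9| < eps.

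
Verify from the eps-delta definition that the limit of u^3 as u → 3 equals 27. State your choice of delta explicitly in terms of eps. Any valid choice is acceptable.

delta = min(2, eps/49)

Suppose eps > 0. We seek delta > 0 with 0 < |u − 3| < delta ⇒ |u^3 − 27| < eps.
Factor: u^3 − 27 = (u − 3)(u^2 + 3u + 9), so |u^3 − 27| = |u − 3|·|u^2 + 3u + 9|.
Impose delta ≤ 2 so that |u| < 5; then |u^2 + 3u + 9| ≤ 49.
Hence |u^3 − 27| ≤ 49|u − 3|, which is < eps once |u − 3| < eps/49.
Take delta = min(2, eps/49). If 0 < |u − 3| < delta then both bounds hold and |u^3 − 27| ≤ 49|u − 3| < 49·(eps/49) = eps.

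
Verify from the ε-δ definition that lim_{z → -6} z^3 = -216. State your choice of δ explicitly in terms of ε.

Suppose ε > 0. We seek δ > 0 with 0 < |z + 6| < δ ⇒ |z^3 + 216| < ε.
Factor: z^3 + 216 = (z + 6)(z^2 - 6z + 36), so |z^3 + 216| = |z + 6|·|z^2 - 6z + 36|.
Impose δ ≤ 1 so that |z| < 7; then |z^2 - 6z + 36| ≤ 127.
Hence |z^3 + 216| ≤ 127|z + 6|, which is < ε once |z + 6| < ε/127.
Take δ = min(1, ε/127). If 0 < |z + 6| < δ then both bounds hold and |z^3 + 216| ≤ 127|z + 6| < 127·(ε/127) = ε.

δ = min(1, ε/127)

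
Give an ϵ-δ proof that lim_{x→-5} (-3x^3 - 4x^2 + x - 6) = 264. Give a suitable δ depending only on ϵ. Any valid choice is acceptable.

Let ϵ > 0. We want δ > 0 such that 0 < |x + 5| < δ implies |(-3x^3 - 4x^2 + x - 6) − 264| < ϵ.
(-3x^3 - 4x^2 + x - 6) − 264 = -3x^3 - 4x^2 + x - 270 = (x + 5)(-3x^2 + 11x - 54).
So |(-3x^3 - 4x^2 + x - 6) − 264| = |x + 5|·|-3x^2 + 11x - 54|.
Assume first that |x + 5| < 1, so |x| < 6. Then |-3x^2 + 11x - 54| ≤ 3·6^2 + 11·6 + 54 = 228.
Hence |(-3x^3 - 4x^2 + x - 6) − 264| ≤ 228|x + 5| < ϵ provided |x + 5| < ϵ/228.
Choosing δ = min(1, ϵ/228) ensures both conditions, hence |(-3x^3 - 4x^2 + x - 6) − 264| < ϵ.

δ = min(1, ϵ/228)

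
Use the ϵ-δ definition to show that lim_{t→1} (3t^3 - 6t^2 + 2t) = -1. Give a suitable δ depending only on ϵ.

δ = min(1, ϵ/19)

Fix ϵ > 0. We want δ > 0 such that 0 < |t − 1| < δ implies |(3t^3 - 6t^2 + 2t) + 1| < ϵ.
(3t^3 - 6t^2 + 2t) + 1 = 3t^3 - 6t^2 + 2t + 1 = (t − 1)(3t^2 - 3t - 1).
So |(3t^3 - 6t^2 + 2t) + 1| = |t − 1|·|3t^2 - 3t - 1|.
Assume first that |t − 1| < 1, so |t| < 2. Then |3t^2 - 3t - 1| ≤ 3·2^2 + 3·2 + 1 = 19.
Hence |(3t^3 - 6t^2 + 2t) + 1| ≤ 19|t − 1| < ϵ provided |t − 1| < ϵ/19.
Choosing δ = min(1, ϵ/19) ensures both conditions, hence |(3t^3 - 6t^2 + 2t) + 1| < ϵ.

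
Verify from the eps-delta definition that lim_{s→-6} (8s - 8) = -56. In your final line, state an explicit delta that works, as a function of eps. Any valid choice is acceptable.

Suppose eps > 0. We need delta > 0 so that 0 < |s + 6| < delta implies |(8s - 8) + 56| < eps.
|(8s - 8) + 56| = |8s + 48| = 8|s + 6|.
Thus it suffices that |s + 6| < eps/8.
Take delta = eps/8. If 0 < |s + 6| < delta then |(8s - 8) + 56| = 8|s + 6| < 8·(eps/8) = eps.

delta = eps/8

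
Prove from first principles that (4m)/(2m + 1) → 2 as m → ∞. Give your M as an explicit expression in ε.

Suppose ε > 0. For m ≥ 1, |(4m)/(2m + 1) − 2| = |-4|/(2(2m + 1)) = 4/(2(2m + 1)).
Since 2m + 1 ≥ 2m for m ≥ 1, this is ≤ 4/(2·2m) = 1/m.
So |(4m)/(2m + 1) − 2| < ε whenever m > 1/ε.
Take M = 1/ε. If m > M then |(4m)/(2m + 1) − 2| ≤ 1/m < ε.

M = 1/ε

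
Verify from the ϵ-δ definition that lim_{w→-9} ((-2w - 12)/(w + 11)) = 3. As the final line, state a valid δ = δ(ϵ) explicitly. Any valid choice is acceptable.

Suppose ϵ > 0. We want δ > 0 with 0 < |w + 9| < δ ⇒ |(-2w - 12)/(w + 11) − 3| < ϵ.
Combining over a common denominator, (-2w - 12)/(w + 11) − 3 = [(-2w - 12)·2 − 6·(w + 11)] / [2·(w + 11)] = -10(w + 9) / (2(w + 11)).
So |(-2w - 12)/(w + 11) − 3| = 10|w + 9| / (2·|w + 11|).
Require δ ≤ 1, so |w + 11| ≥ |2| − |w + 9| > 2 − 1 = 1.
Hence |(-2w - 12)/(w + 11) − 3| < 10|w + 9|/(2·1) = 5|w + 9|, which is < ϵ once |w + 9| < (1/5)ϵ.
Take δ = min(1, (1/5)ϵ). Then 0 < |w + 9| < δ forces both bounds, so |(-2w - 12)/(w + 11) − 3| < ϵ.

δ = min(1, (1/5)ϵ)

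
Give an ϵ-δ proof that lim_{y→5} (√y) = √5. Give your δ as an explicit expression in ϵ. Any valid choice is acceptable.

δ = min(5, √5·ϵ)

Fix ϵ > 0. We want δ > 0 such that 0 < |y − 5| < δ implies |√y − √5| < ϵ.
Rationalise: √y − √5 = (y − 5)/(√y + √5), so |√y − √5| = |y − 5|/(√y + √5).
Restrict δ ≤ 5 so that |y − 5| < 5 forces y > 0, and then √y + √5 > √5.
Hence |√y − √5| < |y − 5|/√5, which is < ϵ once |y − 5| < √5·ϵ.
Take δ = min(5, √5·ϵ). If 0 < |y − 5| < δ then y > 0 and |√y − √5| < |y − 5|/√5 < ϵ.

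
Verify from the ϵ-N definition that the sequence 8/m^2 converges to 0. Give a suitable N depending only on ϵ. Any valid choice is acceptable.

N = (8/ϵ)^{1/2}

Fix ϵ > 0. For m ≥ 1, |8/m^2 − 0| = 8/m^2.
8/m^2 < ϵ ⇔ m^2 > 8/ϵ ⇔ m > (8/ϵ)^{1/2}.
Take N = (8/ϵ)^{1/2}. Then m > N implies 8/m^2 < ϵ.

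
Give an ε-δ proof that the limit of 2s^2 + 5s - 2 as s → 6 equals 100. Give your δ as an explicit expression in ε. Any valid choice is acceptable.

δ = min(1, ε/31)

Let ε > 0 be given. We want δ > 0 such that 0 < |s − 6| < δ implies |(2s^2 + 5s - 2) − 100| < ε.
(2s^2 + 5s - 2) − 100 = 2s^2 + 5s - 102 = (s − 6)(2s + 17).
So |(2s^2 + 5s - 2) − 100| = |s − 6|·|2s + 17|.
Assume first that |s − 6| < 1, so |s| < 7. Then |2s + 17| ≤ 2·7 + 17 = 31.
Hence |(2s^2 + 5s - 2) − 100| ≤ 31|s − 6| < ε provided |s − 6| < ε/31.
Choosing δ = min(1, ε/31) ensures both conditions, hence |(2s^2 + 5s - 2) − 100| < ε.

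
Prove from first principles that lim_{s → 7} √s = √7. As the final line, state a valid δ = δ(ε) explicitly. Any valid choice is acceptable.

δ = min(7, √7·ε)

Let ε > 0. We want δ > 0 such that 0 < |s − 7| < δ implies |√s − √7| < ε.
Rationalise: √s − √7 = (s − 7)/(√s + √7), so |√s − √7| = |s − 7|/(√s + √7).
Restrict δ ≤ 7 so that |s − 7| < 7 forces s > 0, and then √s + √7 > √7.
Hence |√s − √7| < |s − 7|/√7, which is < ε once |s − 7| < √7·ε.
Take δ = min(7, √7·ε). If 0 < |s − 7| < δ then s > 0 and |√s − √7| < |s − 7|/√7 < ε.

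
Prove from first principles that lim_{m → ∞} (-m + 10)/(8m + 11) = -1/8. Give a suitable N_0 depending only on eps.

N_0 = (91/64)/eps

Let eps > 0 be given. For m ≥ 1, |(-m + 10)/(8m + 11) + 1/8| = |91|/(8(8m + 11)) = 91/(8(8m + 11)).
Since 8m + 11 ≥ 8m for m ≥ 1, this is ≤ 91/(8·8m) = (91/64)/m.
So |(-m + 10)/(8m + 11) + 1/8| < eps whenever m > (91/64)/eps.
Take N_0 = (91/64)/eps. If m > N_0 then |(-m + 10)/(8m + 11) + 1/8| ≤ (91/64)/m < eps.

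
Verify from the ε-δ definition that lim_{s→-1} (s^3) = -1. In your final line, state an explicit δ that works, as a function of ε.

Fix ε > 0. We seek δ > 0 with 0 < |s + 1| < δ ⇒ |s^3 + 1| < ε.
Factor: s^3 + 1 = (s + 1)(s^2 - s + 1), so |s^3 + 1| = |s + 1|·|s^2 - s + 1|.
Restrict δ ≤ 1. Then |s + 1| < 1 gives |s| < 2, so by the triangle inequality |s^2 - s + 1| ≤ 2^2 + 2 + 1 = 7.
Hence |s^3 + 1| ≤ 7|s + 1|, which is < ε once |s + 1| < ε/7.
Take δ = min(1, ε/7). If 0 < |s + 1| < δ then both bounds hold and |s^3 + 1| ≤ 7|s + 1| < 7·(ε/7) = ε.

δ = min(1, ε/7)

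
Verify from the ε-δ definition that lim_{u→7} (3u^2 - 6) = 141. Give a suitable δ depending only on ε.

δ = min(1, ε/45)

Let ε > 0 be given. We want δ > 0 such that 0 < |u − 7| < δ implies |(3u^2 - 6) − 141| < ε.
(3u^2 - 6) − 141 = 3u^2 - 147 = (u − 7)(3u + 21).
So |(3u^2 - 6) − 141| = |u − 7|·|3u + 21|.
Assume first that |u − 7| < 1, so |u| < 8. Then |3u + 21| ≤ 3·8 + 21 = 45.
Hence |(3u^2 - 6) − 141| ≤ 45|u − 7| < ε provided |u − 7| < ε/45.
Take δ = min(1, ε/45). Then 0 < |u − 7| < δ gives both |u − 7| < 1 and |u − 7| < ε/45, so |(3u^2 - 6) − 141| < ε.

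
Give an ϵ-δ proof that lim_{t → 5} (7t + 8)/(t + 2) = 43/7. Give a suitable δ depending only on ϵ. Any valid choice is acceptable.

Let ϵ > 0. We want δ > 0 with 0 < |t − 5| < δ ⇒ |(7t + 8)/(t + 2) − (43/7)| < ϵ.
Combining over a common denominator, (7t + 8)/(t + 2) − (43/7) = [(7t + 8)·7 − 43·(t + 2)] / [7·(t + 2)] = 6(t − 5) / (7(t + 2)).
So |(7t + 8)/(t + 2) − (43/7)| = 6|t − 5| / (7·|t + 2|).
Restrict δ ≤ 7/2. Then |t − 5| < 7/2 gives |t + 2| = |(t − 5) + 7| ≥ 7 − 7/2 = 7/2.
Hence |(7t + 8)/(t + 2) − (43/7)| < 6|t − 5|/(7·(7/2)) = (12/49)|t − 5|, which is < ϵ once |t − 5| < (49/12)ϵ.
Take δ = min(7/2, (49/12)ϵ). Then 0 < |t − 5| < δ forces both bounds, so |(7t + 8)/(t + 2) − (43/7)| < ϵ.

δ = min(7/2, (49/12)ϵ)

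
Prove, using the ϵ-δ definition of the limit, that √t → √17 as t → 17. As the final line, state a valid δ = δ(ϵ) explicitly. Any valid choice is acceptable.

δ = min(17, √17·ϵ)

Let ϵ > 0. We want δ > 0 such that 0 < |t − 17| < δ implies |√t − √17| < ϵ.
Rationalise: √t − √17 = (t − 17)/(√t + √17), so |√t − √17| = |t − 17|/(√t + √17).
Restrict δ ≤ 17 so that |t − 17| < 17 forces t > 0, and then √t + √17 > √17.
Hence |√t − √17| < |t − 17|/√17, which is < ϵ once |t − 17| < √17·ϵ.
Take δ = min(17, √17·ϵ). If 0 < |t − 17| < δ then t > 0 and |√t − √17| < |t − 17|/√17 < ϵ.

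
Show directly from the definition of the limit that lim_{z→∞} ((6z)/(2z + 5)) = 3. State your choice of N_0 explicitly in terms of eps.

Let eps > 0. We seek N_0 > 0 such that z > N_0 implies |(6z)/(2z + 5) − 3| < eps.
(6z)/(2z + 5) − 3 = (2(6z) − 6(2z + 5)) / (2(2z + 5)) = -30/(2(2z + 5)).
For z > 0 we have 2z + 5 > 2z, so |(6z)/(2z + 5) − 3| = 30/(2(2z + 5)) < 30/(2·2z) = (15/2)/z.
Thus |(6z)/(2z + 5) − 3| < eps whenever z > (15/2)/eps.
Take N_0 = (15/2)/eps. If z > N_0 then |(6z)/(2z + 5) − 3| < (15/2)/z < eps.

N_0 = (15/2)/eps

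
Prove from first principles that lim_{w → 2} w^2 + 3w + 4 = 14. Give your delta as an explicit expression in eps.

Let eps > 0. We want delta > 0 such that 0 < |w − 2| < delta implies |(w^2 + 3w + 4) − 14| < eps.
(w^2 + 3w + 4) − 14 = w^2 + 3w - 10 = (w − 2)(w + 5).
So |(w^2 + 3w + 4) − 14| = |w − 2|·|w + 5|.
Require delta ≤ 1. Then |w − 2| < 1 gives |w| < 3, and by the triangle inequality |w + 5| ≤ 3 + 5 = 8.
Hence |(w^2 + 3w + 4) − 14| ≤ 8|w − 2| < eps provided |w − 2| < eps/8.
Choosing delta = min(1, eps/8) ensures both conditions, hence |(w^2 + 3w + 4) − 14| < eps.

delta = min(1, eps/8)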